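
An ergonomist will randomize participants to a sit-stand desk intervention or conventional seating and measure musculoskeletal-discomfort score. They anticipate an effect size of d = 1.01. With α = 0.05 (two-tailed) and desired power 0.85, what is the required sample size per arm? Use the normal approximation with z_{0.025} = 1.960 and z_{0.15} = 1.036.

n = 18 per group

For two independent groups with equal n: n = 2·((z_{α/2} + z_β) / d)².
z_{α/2} + z_β = 1.960 + 1.036 = 2.996.
n = 2 × (2.996 / 1.01)² = 2 × 2.966² = 2 × 8.80 = 17.6.
Round up to the next whole participant.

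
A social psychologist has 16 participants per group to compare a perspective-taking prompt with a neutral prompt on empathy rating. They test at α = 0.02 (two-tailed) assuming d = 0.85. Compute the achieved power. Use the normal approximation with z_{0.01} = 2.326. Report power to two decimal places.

For two equal groups, power = Φ(d·√(n/2) − z_{α/2}).
d·√(n/2) = 0.85 × √(16/2) = 0.85 × 2.828 = 2.404.
z_β = 2.404 − 2.326 = 0.078.
Power = Φ(0.078) = 0.531.

power ≈ 0.53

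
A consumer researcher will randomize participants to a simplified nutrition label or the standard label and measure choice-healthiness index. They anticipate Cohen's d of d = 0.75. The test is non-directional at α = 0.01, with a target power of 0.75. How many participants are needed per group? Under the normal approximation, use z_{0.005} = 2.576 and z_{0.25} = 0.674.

For two independent groups with equal n: n = 2·((z_{α/2} + z_β) / d)².
z_{α/2} + z_β = 2.576 + 0.674 = 3.250.
n = 2 × (3.250 / 0.75)² = 2 × 4.333² = 2 × 18.78 = 37.6.
Round up to the next whole participant.

n = 38 per group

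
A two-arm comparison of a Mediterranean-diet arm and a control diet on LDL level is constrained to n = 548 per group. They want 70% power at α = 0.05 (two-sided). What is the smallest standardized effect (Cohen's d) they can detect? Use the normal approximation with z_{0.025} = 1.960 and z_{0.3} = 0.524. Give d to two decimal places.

d_min ≈ 0.15

For two independent groups of n = 548 each: d_min = (z_{α/2} + z_β)·√(2/n).
z-sum = 1.960 + 0.524 = 2.484.
d_min = 2.484 × √(2/548) = 2.484 × 0.0604 = 0.150.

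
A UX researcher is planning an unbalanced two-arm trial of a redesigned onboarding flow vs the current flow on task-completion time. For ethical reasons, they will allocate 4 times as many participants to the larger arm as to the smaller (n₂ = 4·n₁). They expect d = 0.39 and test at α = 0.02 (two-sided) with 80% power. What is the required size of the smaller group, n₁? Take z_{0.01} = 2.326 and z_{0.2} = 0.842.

n₁ = 83

With allocation ratio k = n₂/n₁ = 4, Var(x̄₁−x̄₂) = σ²(1/n₁ + 1/(k·n₁)) = σ²·(k+1)/(k·n₁).
So n₁ = (1 + 1/k)·((z_{α/2} + z_β)/d)² = 1.250 × (3.168/0.39)².
n₁ = 1.250 × 65.98 = 82.5.
Round up: n₁ = 83, giving n₂ = 4 × 83 = 332.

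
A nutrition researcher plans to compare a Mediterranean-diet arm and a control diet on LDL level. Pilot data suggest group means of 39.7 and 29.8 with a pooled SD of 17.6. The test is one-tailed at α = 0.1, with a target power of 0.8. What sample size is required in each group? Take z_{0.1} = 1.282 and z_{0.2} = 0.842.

Cohen's d = |M₁ − M₂| / SD_pooled = |39.7 − 29.8| / 17.6 = 9.9 / 17.6 = 0.563.
For two independent groups with equal n: n = 2·((z_{α} + z_β) / d)².
z_{α} + z_β = 1.282 + 0.842 = 2.124.
n = 2 × (2.124 / 0.563)² = 2 × 3.773² = 2 × 14.23 = 28.5.
Round up to the next whole participant.

n = 29 per group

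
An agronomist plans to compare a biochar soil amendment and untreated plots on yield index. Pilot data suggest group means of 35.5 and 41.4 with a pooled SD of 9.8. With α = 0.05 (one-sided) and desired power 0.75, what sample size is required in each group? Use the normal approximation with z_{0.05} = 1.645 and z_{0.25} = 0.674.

Cohen's d = |M₁ − M₂| / SD_pooled = |35.5 − 41.4| / 9.8 = 5.9 / 9.8 = 0.602.
For two independent groups with equal n: n = 2·((z_{α} + z_β) / d)².
z_{α} + z_β = 1.645 + 0.674 = 2.319.
n = 2 × (2.319 / 0.602)² = 2 × 3.852² = 2 × 14.84 = 29.7.
Round up to the next whole participant.

n = 30 per group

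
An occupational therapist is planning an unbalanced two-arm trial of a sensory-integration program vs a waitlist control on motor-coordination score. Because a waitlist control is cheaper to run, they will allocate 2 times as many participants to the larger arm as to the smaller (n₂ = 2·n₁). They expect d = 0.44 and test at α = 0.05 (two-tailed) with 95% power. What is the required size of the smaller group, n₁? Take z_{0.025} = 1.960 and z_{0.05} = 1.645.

n₁ = 101

With allocation ratio k = n₂/n₁ = 2, Var(x̄₁−x̄₂) = σ²(1/n₁ + 1/(k·n₁)) = σ²·(k+1)/(k·n₁).
So n₁ = (1 + 1/k)·((z_{α/2} + z_β)/d)² = 1.500 × (3.605/0.44)².
n₁ = 1.500 × 67.13 = 100.7.
Round up: n₁ = 101, giving n₂ = 2 × 101 = 202.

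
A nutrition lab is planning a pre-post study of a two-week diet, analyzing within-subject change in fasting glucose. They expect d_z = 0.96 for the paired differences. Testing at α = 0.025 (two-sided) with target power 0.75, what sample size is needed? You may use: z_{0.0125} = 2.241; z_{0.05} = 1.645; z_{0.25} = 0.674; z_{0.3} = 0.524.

For a paired (one-sample on differences) test: n = ((z_{α/2} + z_β) / d)².
z_{α/2} + z_β = 2.241 + 0.674 = 2.915.
n = (2.915 / 0.96)² = 3.036² = 9.22.
Round up.

n = 10 pairs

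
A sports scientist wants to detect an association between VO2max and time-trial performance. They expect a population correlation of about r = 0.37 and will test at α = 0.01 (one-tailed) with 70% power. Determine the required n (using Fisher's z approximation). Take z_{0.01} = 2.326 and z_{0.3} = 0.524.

Fisher's z: C = ½·ln((1+r)/(1−r)) = ½·ln(2.1746) = 0.3884.
n = ((z_{α} + z_β)/C)² + 3.
(2.326 + 0.524) / 0.3884 = 2.850 / 0.3884 = 7.338.
n = 7.338² + 3 = 53.84 + 3 = 56.8.
Round up.

n = 57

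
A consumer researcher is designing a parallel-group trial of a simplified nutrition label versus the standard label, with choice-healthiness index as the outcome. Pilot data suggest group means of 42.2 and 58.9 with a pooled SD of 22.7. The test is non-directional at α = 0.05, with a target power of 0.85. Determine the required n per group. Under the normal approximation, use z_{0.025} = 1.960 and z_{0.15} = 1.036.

n = 34 per group

Cohen's d = |M₁ − M₂| / SD_pooled = |42.2 − 58.9| / 22.7 = 16.7 / 22.7 = 0.736.
For two independent groups with equal n: n = 2·((z_{α/2} + z_β) / d)².
z_{α/2} + z_β = 1.960 + 1.036 = 2.996.
n = 2 × (2.996 / 0.736)² = 2 × 4.071² = 2 × 16.57 = 33.1.
Round up to the next whole participant.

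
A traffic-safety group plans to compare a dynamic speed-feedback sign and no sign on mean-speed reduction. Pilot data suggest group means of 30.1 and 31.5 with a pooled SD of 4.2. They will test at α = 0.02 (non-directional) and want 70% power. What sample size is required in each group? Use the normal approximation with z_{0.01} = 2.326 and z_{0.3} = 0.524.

Cohen's d = |M₁ − M₂| / SD_pooled = |30.1 − 31.5| / 4.2 = 1.4 / 4.2 = 0.333.
For two independent groups with equal n: n = 2·((z_{α/2} + z_β) / d)².
z_{α/2} + z_β = 2.326 + 0.524 = 2.850.
n = 2 × (2.850 / 0.333)² = 2 × 8.559² = 2 × 73.25 = 146.5.
Round up to the next whole participant.

n = 147 per group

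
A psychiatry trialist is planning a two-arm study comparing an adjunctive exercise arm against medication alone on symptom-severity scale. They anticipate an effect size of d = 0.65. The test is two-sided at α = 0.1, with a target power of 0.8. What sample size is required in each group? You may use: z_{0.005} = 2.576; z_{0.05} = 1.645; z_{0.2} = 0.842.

For two independent groups with equal n: n = 2·((z_{α/2} + z_β) / d)².
z_{α/2} + z_β = 1.645 + 0.842 = 2.487.
n = 2 × (2.487 / 0.65)² = 2 × 3.826² = 2 × 14.64 = 29.3.
Round up to the next whole participant.

n = 30 per group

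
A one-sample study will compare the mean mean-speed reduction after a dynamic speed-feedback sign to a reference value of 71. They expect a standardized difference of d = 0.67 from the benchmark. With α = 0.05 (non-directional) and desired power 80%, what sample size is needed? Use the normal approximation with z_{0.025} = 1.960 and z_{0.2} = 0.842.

For a one-sample test: n = ((z_{α/2} + z_β) / d)².
z_{α/2} + z_β = 1.960 + 0.842 = 2.802.
n = (2.802 / 0.67)² = 4.182² = 17.49.
Round up.

n = 18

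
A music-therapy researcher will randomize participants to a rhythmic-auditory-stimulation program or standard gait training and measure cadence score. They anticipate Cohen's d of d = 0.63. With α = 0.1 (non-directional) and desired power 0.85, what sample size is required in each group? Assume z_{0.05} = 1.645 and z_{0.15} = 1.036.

n = 37 per group

For two independent groups with equal n: n = 2·((z_{α/2} + z_β) / d)².
z_{α/2} + z_β = 1.645 + 1.036 = 2.681.
n = 2 × (2.681 / 0.63)² = 2 × 4.256² = 2 × 18.11 = 36.2.
Round up to the next whole participant.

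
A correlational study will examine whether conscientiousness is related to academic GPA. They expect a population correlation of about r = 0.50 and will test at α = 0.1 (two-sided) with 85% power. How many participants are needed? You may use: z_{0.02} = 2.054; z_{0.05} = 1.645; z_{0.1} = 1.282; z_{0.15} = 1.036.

Fisher's z: C = ½·ln((1+r)/(1−r)) = ½·ln(3.0000) = 0.5493.
n = ((z_{α/2} + z_β)/C)² + 3.
(1.645 + 1.036) / 0.5493 = 2.681 / 0.5493 = 4.881.
n = 4.881² + 3 = 23.82 + 3 = 26.8.
Round up.

n = 27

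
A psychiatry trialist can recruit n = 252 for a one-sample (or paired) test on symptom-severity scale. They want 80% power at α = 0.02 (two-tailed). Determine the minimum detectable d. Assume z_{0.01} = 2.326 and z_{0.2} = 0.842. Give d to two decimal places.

For a single sample (or paired design) of n = 252: d_min = (z_{α/2} + z_β)/√n.
z-sum = 2.326 + 0.842 = 3.168.
d_min = 3.168 / √252 = 3.168 / 15.875 = 0.200.

d_min ≈ 0.20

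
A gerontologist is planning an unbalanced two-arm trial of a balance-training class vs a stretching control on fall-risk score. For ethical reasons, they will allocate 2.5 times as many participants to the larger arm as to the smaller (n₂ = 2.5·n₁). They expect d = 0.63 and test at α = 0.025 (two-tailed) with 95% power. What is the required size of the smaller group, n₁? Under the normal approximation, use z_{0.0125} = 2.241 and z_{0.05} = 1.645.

With allocation ratio k = n₂/n₁ = 2.5, Var(x̄₁−x̄₂) = σ²(1/n₁ + 1/(k·n₁)) = σ²·(k+1)/(k·n₁).
So n₁ = (1 + 1/k)·((z_{α/2} + z_β)/d)² = 1.400 × (3.886/0.63)².
n₁ = 1.400 × 38.05 = 53.3.
Round up: n₁ = 54, giving n₂ = 2.5 × 54 = 135.

n₁ = 54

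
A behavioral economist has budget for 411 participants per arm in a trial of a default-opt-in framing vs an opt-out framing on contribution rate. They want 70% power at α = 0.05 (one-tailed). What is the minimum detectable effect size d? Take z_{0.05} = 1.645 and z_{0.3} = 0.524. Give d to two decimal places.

For two independent groups of n = 411 each: d_min = (z_{α} + z_β)·√(2/n).
z-sum = 1.645 + 0.524 = 2.169.
d_min = 2.169 × √(2/411) = 2.169 × 0.0698 = 0.151.

d_min ≈ 0.15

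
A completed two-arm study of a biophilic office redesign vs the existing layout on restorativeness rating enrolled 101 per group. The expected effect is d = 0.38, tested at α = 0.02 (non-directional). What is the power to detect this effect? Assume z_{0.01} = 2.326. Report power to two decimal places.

For two equal groups, power = Φ(d·√(n/2) − z_{α/2}).
d·√(n/2) = 0.38 × √(101/2) = 0.38 × 7.106 = 2.700.
z_β = 2.700 − 2.326 = 0.374.
Power = Φ(0.374) = 0.646.

power ≈ 0.65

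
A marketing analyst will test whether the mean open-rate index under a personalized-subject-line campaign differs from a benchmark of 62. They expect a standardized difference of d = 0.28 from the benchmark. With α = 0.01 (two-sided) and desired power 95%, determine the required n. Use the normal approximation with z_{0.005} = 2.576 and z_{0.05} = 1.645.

For a one-sample test: n = ((z_{α/2} + z_β) / d)².
z_{α/2} + z_β = 2.576 + 1.645 = 4.221.
n = (4.221 / 0.28)² = 15.075² = 227.26.
Round up.

n = 228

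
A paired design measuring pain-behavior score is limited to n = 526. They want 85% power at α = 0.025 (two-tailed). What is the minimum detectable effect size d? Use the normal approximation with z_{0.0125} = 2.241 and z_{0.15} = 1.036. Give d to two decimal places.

For a single sample (or paired design) of n = 526: d_min = (z_{α/2} + z_β)/√n.
z-sum = 2.241 + 1.036 = 3.277.
d_min = 3.277 / √526 = 3.277 / 22.935 = 0.143.

d_min ≈ 0.14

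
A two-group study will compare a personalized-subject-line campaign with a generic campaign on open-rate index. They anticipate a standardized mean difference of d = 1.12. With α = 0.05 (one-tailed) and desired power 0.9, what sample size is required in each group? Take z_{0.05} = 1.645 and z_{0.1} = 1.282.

For two independent groups with equal n: n = 2·((z_{α} + z_β) / d)².
z_{α} + z_β = 1.645 + 1.282 = 2.927.
n = 2 × (2.927 / 1.12)² = 2 × 2.613² = 2 × 6.83 = 13.7.
Round up to the next whole participant.

n = 14 per group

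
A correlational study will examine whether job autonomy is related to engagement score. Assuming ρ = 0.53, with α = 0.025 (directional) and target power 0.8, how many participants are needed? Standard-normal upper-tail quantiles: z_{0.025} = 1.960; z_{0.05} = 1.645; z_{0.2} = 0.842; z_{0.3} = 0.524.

n = 26

Fisher's z: C = ½·ln((1+r)/(1−r)) = ½·ln(3.2553) = 0.5901.
n = ((z_{α} + z_β)/C)² + 3.
(1.960 + 0.842) / 0.5901 = 2.802 / 0.5901 = 4.748.
n = 4.748² + 3 = 22.55 + 3 = 25.5.
Round up.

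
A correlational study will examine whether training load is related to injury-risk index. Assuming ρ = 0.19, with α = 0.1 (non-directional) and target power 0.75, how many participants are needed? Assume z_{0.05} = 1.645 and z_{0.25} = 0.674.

n = 149

Fisher's z: C = ½·ln((1+r)/(1−r)) = ½·ln(1.4691) = 0.1923.
n = ((z_{α/2} + z_β)/C)² + 3.
(1.645 + 0.674) / 0.1923 = 2.319 / 0.1923 = 12.059.
n = 12.059² + 3 = 145.43 + 3 = 148.4.
Round up.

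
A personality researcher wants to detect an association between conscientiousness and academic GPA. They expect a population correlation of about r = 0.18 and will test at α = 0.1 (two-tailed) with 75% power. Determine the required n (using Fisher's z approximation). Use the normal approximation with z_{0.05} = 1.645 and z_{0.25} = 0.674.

Fisher's z: C = ½·ln((1+r)/(1−r)) = ½·ln(1.4390) = 0.1820.
n = ((z_{α/2} + z_β)/C)² + 3.
(1.645 + 0.674) / 0.1820 = 2.319 / 0.1820 = 12.742.
n = 12.742² + 3 = 162.35 + 3 = 165.4.
Round up.

n = 166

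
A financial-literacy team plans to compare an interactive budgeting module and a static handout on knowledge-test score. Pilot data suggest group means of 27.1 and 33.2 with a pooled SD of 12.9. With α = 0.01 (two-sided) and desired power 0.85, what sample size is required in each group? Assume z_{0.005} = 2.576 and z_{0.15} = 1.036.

n = 117 per group

Cohen's d = |M₁ − M₂| / SD_pooled = |27.1 − 33.2| / 12.9 = 6.1 / 12.9 = 0.473.
For two independent groups with equal n: n = 2·((z_{α/2} + z_β) / d)².
z_{α/2} + z_β = 2.576 + 1.036 = 3.612.
n = 2 × (3.612 / 0.473)² = 2 × 7.636² = 2 × 58.31 = 116.6.
Round up to the next whole participant.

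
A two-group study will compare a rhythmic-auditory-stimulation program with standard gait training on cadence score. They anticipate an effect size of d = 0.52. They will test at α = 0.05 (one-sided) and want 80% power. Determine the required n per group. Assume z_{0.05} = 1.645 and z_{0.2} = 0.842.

n = 46 per group

For two independent groups with equal n: n = 2·((z_{α} + z_β) / d)².
z_{α} + z_β = 1.645 + 0.842 = 2.487.
n = 2 × (2.487 / 0.52)² = 2 × 4.783² = 2 × 22.87 = 45.7.
Round up to the next whole participant.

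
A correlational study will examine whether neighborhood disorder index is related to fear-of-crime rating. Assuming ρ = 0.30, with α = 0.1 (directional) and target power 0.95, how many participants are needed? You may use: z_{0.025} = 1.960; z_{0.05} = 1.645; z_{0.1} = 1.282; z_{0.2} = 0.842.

Fisher's z: C = ½·ln((1+r)/(1−r)) = ½·ln(1.8571) = 0.3095.
n = ((z_{α} + z_β)/C)² + 3.
(1.282 + 1.645) / 0.3095 = 2.927 / 0.3095 = 9.457.
n = 9.457² + 3 = 89.44 + 3 = 92.4.
Round up.

n = 93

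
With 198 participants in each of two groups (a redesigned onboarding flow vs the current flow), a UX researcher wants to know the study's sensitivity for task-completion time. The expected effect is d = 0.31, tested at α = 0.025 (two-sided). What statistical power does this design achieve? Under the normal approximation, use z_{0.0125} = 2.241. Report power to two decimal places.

For two equal groups, power = Φ(d·√(n/2) − z_{α/2}).
d·√(n/2) = 0.31 × √(198/2) = 0.31 × 9.950 = 3.084.
z_β = 3.084 − 2.241 = 0.843.
Power = Φ(0.843) = 0.801.

power ≈ 0.80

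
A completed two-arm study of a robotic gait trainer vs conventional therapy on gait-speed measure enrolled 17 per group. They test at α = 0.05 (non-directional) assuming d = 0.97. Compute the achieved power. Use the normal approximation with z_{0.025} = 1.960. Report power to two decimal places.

For two equal groups, power = Φ(d·√(n/2) − z_{α/2}).
d·√(n/2) = 0.97 × √(17/2) = 0.97 × 2.915 = 2.828.
z_β = 2.828 − 1.960 = 0.868.
Power = Φ(0.868) = 0.807.

power ≈ 0.81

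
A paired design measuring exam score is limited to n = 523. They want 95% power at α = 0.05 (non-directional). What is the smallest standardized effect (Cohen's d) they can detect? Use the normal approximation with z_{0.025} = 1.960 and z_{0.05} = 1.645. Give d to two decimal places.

For a single sample (or paired design) of n = 523: d_min = (z_{α/2} + z_β)/√n.
z-sum = 1.960 + 1.645 = 3.605.
d_min = 3.605 / √523 = 3.605 / 22.869 = 0.158.

d_min ≈ 0.16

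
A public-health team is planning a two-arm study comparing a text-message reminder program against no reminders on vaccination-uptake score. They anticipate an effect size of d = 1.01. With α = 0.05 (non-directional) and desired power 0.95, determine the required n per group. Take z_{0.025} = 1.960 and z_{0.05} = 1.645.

n = 26 per group

For two independent groups with equal n: n = 2·((z_{α/2} + z_β) / d)².
z_{α/2} + z_β = 1.960 + 1.645 = 3.605.
n = 2 × (3.605 / 1.01)² = 2 × 3.569² = 2 × 12.74 = 25.5.
Round up to the next whole participant.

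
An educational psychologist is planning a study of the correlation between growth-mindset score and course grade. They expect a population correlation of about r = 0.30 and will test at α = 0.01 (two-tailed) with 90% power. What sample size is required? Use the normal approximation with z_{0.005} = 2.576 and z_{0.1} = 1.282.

Fisher's z: C = ½·ln((1+r)/(1−r)) = ½·ln(1.8571) = 0.3095.
n = ((z_{α/2} + z_β)/C)² + 3.
(2.576 + 1.282) / 0.3095 = 3.858 / 0.3095 = 12.465.
n = 12.465² + 3 = 155.38 + 3 = 158.4.
Round up.

n = 159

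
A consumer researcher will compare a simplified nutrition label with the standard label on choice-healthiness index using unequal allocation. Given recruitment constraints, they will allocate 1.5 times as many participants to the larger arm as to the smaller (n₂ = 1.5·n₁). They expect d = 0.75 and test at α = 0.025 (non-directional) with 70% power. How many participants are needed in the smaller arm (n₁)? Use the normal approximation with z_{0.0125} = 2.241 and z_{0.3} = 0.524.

n₁ = 23

With allocation ratio k = n₂/n₁ = 1.5, Var(x̄₁−x̄₂) = σ²(1/n₁ + 1/(k·n₁)) = σ²·(k+1)/(k·n₁).
So n₁ = (1 + 1/k)·((z_{α/2} + z_β)/d)² = 1.667 × (2.765/0.75)².
n₁ = 1.667 × 13.59 = 22.7.
Round up: n₁ = 23, giving n₂ = ⌈1.5 × 23⌉ = ⌈34.5⌉ = 35.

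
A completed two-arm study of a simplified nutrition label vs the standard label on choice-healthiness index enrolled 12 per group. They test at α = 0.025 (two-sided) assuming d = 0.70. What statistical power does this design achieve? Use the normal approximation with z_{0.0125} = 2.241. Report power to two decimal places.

For two equal groups, power = Φ(d·√(n/2) − z_{α/2}).
d·√(n/2) = 0.70 × √(12/2) = 0.70 × 2.449 = 1.715.
z_β = 1.715 − 2.241 = -0.526.
Power = Φ(-0.526) = 0.299.

power ≈ 0.30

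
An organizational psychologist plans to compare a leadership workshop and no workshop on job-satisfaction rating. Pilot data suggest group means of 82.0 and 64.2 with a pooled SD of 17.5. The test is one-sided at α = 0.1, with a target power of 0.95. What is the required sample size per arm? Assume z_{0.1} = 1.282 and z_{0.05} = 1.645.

n = 17 per group

Cohen's d = |M₁ − M₂| / SD_pooled = |82.0 − 64.2| / 17.5 = 17.8 / 17.5 = 1.017.
For two independent groups with equal n: n = 2·((z_{α} + z_β) / d)².
z_{α} + z_β = 1.282 + 1.645 = 2.927.
n = 2 × (2.927 / 1.017)² = 2 × 2.878² = 2 × 8.28 = 16.6.
Round up to the next whole participant.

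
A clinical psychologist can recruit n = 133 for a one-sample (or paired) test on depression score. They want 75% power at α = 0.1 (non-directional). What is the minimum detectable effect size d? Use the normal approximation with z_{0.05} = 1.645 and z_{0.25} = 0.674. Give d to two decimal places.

For a single sample (or paired design) of n = 133: d_min = (z_{α/2} + z_β)/√n.
z-sum = 1.645 + 0.674 = 2.319.
d_min = 2.319 / √133 = 2.319 / 11.533 = 0.201.

d_min ≈ 0.20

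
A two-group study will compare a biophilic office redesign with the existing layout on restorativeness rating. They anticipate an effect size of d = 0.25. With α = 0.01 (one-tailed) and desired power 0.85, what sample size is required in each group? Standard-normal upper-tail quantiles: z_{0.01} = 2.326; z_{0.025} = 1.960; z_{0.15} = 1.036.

n = 362 per group

For two independent groups with equal n: n = 2·((z_{α} + z_β) / d)².
z_{α} + z_β = 2.326 + 1.036 = 3.362.
n = 2 × (3.362 / 0.25)² = 2 × 13.448² = 2 × 180.85 = 361.7.
Round up to the next whole participant.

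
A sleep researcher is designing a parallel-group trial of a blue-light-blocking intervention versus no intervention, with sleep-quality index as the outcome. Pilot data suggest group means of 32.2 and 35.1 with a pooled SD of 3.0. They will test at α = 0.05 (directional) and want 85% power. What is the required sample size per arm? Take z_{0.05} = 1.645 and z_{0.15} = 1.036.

n = 16 per group

Cohen's d = |M₁ − M₂| / SD_pooled = |32.2 − 35.1| / 3.0 = 2.9 / 3.0 = 0.967.
For two independent groups with equal n: n = 2·((z_{α} + z_β) / d)².
z_{α} + z_β = 1.645 + 1.036 = 2.681.
n = 2 × (2.681 / 0.967)² = 2 × 2.772² = 2 × 7.69 = 15.4.
Round up to the next whole participant.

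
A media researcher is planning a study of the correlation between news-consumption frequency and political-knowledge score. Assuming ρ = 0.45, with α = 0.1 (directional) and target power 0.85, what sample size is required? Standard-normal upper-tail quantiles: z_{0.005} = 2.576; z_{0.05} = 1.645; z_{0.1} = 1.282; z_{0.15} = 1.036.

n = 26

Fisher's z: C = ½·ln((1+r)/(1−r)) = ½·ln(2.6364) = 0.4847.
n = ((z_{α} + z_β)/C)² + 3.
(1.282 + 1.036) / 0.4847 = 2.318 / 0.4847 = 4.782.
n = 4.782² + 3 = 22.87 + 3 = 25.9.
Round up.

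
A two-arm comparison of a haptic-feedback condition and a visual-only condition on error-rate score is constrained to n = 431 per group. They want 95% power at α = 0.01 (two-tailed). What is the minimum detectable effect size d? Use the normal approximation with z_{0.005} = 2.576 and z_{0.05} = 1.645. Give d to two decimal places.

d_min ≈ 0.29

For two independent groups of n = 431 each: d_min = (z_{α/2} + z_β)·√(2/n).
z-sum = 2.576 + 1.645 = 4.221.
d_min = 4.221 × √(2/431) = 4.221 × 0.0681 = 0.288.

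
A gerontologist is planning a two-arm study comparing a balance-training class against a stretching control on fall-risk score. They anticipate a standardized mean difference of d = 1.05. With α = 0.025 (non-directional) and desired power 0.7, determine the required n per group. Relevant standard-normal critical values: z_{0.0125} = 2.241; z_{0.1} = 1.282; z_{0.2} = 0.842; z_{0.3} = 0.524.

n = 14 per group

For two independent groups with equal n: n = 2·((z_{α/2} + z_β) / d)².
z_{α/2} + z_β = 2.241 + 0.524 = 2.765.
n = 2 × (2.765 / 1.05)² = 2 × 2.633² = 2 × 6.93 = 13.9.
Round up to the next whole participant.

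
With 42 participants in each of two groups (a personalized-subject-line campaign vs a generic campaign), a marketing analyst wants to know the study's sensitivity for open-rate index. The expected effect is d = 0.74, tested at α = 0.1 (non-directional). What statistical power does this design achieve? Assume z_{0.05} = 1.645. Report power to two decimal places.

For two equal groups, power = Φ(d·√(n/2) − z_{α/2}).
d·√(n/2) = 0.74 × √(42/2) = 0.74 × 4.583 = 3.391.
z_β = 3.391 − 1.645 = 1.746.
Power = Φ(1.746) = 0.960.

power ≈ 0.96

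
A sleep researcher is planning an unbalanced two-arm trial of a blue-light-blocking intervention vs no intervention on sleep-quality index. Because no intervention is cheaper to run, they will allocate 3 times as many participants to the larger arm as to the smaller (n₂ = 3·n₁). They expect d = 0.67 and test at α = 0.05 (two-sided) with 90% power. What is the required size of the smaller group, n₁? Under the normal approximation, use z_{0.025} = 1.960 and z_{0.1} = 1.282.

With allocation ratio k = n₂/n₁ = 3, Var(x̄₁−x̄₂) = σ²(1/n₁ + 1/(k·n₁)) = σ²·(k+1)/(k·n₁).
So n₁ = (1 + 1/k)·((z_{α/2} + z_β)/d)² = 1.333 × (3.242/0.67)².
n₁ = 1.333 × 23.41 = 31.2.
Round up: n₁ = 32, giving n₂ = 3 × 32 = 96.

n₁ = 32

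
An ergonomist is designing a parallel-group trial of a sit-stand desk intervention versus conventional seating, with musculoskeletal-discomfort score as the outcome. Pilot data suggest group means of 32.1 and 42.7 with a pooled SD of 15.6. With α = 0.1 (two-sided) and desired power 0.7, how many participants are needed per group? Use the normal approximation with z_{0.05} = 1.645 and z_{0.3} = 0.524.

n = 21 per group

Cohen's d = |M₁ − M₂| / SD_pooled = |32.1 − 42.7| / 15.6 = 10.6 / 15.6 = 0.679.
For two independent groups with equal n: n = 2·((z_{α/2} + z_β) / d)².
z_{α/2} + z_β = 1.645 + 0.524 = 2.169.
n = 2 × (2.169 / 0.679)² = 2 × 3.194² = 2 × 10.20 = 20.4.
Round up to the next whole participant.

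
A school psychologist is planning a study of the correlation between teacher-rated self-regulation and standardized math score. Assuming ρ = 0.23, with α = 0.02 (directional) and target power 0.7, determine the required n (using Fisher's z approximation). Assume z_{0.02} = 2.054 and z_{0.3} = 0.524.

n = 125

Fisher's z: C = ½·ln((1+r)/(1−r)) = ½·ln(1.5974) = 0.2342.
n = ((z_{α} + z_β)/C)² + 3.
(2.054 + 0.524) / 0.2342 = 2.578 / 0.2342 = 11.008.
n = 11.008² + 3 = 121.17 + 3 = 124.2.
Round up.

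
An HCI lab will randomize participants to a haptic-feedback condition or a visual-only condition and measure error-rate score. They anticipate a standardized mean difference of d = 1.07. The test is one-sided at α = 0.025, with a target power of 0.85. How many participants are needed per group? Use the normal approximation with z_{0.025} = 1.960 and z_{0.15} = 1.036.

n = 16 per group

For two independent groups with equal n: n = 2·((z_{α} + z_β) / d)².
z_{α} + z_β = 1.960 + 1.036 = 2.996.
n = 2 × (2.996 / 1.07)² = 2 × 2.800² = 2 × 7.84 = 15.7.
Round up to the next whole participant.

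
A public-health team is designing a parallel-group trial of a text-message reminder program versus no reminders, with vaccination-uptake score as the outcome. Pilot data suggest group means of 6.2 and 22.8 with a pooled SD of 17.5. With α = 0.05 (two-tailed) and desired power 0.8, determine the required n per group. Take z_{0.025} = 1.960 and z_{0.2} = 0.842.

n = 18 per group

Cohen's d = |M₁ − M₂| / SD_pooled = |6.2 − 22.8| / 17.5 = 16.6 / 17.5 = 0.949.
For two independent groups with equal n: n = 2·((z_{α/2} + z_β) / d)².
z_{α/2} + z_β = 1.960 + 0.842 = 2.802.
n = 2 × (2.802 / 0.949)² = 2 × 2.953² = 2 × 8.72 = 17.4.
Round up to the next whole participant.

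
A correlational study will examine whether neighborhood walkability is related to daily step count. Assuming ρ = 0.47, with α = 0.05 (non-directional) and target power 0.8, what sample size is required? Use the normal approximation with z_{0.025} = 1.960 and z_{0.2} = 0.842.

Fisher's z: C = ½·ln((1+r)/(1−r)) = ½·ln(2.7736) = 0.5101.
n = ((z_{α/2} + z_β)/C)² + 3.
(1.960 + 0.842) / 0.5101 = 2.802 / 0.5101 = 5.493.
n = 5.493² + 3 = 30.17 + 3 = 33.2.
Round up.

n = 34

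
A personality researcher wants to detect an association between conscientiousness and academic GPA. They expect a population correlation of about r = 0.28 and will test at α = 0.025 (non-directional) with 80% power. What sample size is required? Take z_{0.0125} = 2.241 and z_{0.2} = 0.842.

Fisher's z: C = ½·ln((1+r)/(1−r)) = ½·ln(1.7778) = 0.2877.
n = ((z_{α/2} + z_β)/C)² + 3.
(2.241 + 0.842) / 0.2877 = 3.083 / 0.2877 = 10.716.
n = 10.716² + 3 = 114.83 + 3 = 117.8.
Round up.

n = 118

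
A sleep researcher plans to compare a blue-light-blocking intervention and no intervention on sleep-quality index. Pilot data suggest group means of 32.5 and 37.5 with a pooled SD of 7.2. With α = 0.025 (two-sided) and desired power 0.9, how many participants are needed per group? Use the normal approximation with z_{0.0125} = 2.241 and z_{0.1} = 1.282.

Cohen's d = |M₁ − M₂| / SD_pooled = |32.5 − 37.5| / 7.2 = 5.0 / 7.2 = 0.694.
For two independent groups with equal n: n = 2·((z_{α/2} + z_β) / d)².
z_{α/2} + z_β = 2.241 + 1.282 = 3.523.
n = 2 × (3.523 / 0.694)² = 2 × 5.076² = 2 × 25.77 = 51.5.
Round up to the next whole participant.

n = 52 per group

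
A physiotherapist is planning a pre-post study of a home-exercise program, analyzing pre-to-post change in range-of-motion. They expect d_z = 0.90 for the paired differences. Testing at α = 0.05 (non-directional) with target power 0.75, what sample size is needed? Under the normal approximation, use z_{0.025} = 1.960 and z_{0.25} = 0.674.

For a paired (one-sample on differences) test: n = ((z_{α/2} + z_β) / d)².
z_{α/2} + z_β = 1.960 + 0.674 = 2.634.
n = (2.634 / 0.90)² = 2.927² = 8.57.
Round up.

n = 9 pairs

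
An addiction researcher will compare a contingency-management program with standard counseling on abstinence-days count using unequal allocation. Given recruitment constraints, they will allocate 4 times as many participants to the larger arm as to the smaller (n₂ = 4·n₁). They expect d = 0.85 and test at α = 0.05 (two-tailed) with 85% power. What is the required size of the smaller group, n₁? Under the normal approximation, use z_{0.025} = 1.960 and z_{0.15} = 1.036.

With allocation ratio k = n₂/n₁ = 4, Var(x̄₁−x̄₂) = σ²(1/n₁ + 1/(k·n₁)) = σ²·(k+1)/(k·n₁).
So n₁ = (1 + 1/k)·((z_{α/2} + z_β)/d)² = 1.250 × (2.996/0.85)².
n₁ = 1.250 × 12.42 = 15.5.
Round up: n₁ = 16, giving n₂ = 4 × 16 = 64.

n₁ = 16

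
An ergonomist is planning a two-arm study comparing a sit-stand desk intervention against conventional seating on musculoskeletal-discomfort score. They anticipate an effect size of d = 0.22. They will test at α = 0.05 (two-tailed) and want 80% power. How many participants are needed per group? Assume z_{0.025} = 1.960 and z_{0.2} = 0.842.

For two independent groups with equal n: n = 2·((z_{α/2} + z_β) / d)².
z_{α/2} + z_β = 1.960 + 0.842 = 2.802.
n = 2 × (2.802 / 0.22)² = 2 × 12.736² = 2 × 162.21 = 324.4.
Round up to the next whole participant.

n = 325 per group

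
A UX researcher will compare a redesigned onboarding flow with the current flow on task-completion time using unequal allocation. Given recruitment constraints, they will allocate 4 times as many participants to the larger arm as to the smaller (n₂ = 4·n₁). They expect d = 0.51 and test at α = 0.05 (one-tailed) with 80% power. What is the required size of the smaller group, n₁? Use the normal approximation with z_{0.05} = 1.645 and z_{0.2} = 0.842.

n₁ = 30

With allocation ratio k = n₂/n₁ = 4, Var(x̄₁−x̄₂) = σ²(1/n₁ + 1/(k·n₁)) = σ²·(k+1)/(k·n₁).
So n₁ = (1 + 1/k)·((z_{α} + z_β)/d)² = 1.250 × (2.487/0.51)².
n₁ = 1.250 × 23.78 = 29.7.
Round up: n₁ = 30, giving n₂ = 4 × 30 = 120.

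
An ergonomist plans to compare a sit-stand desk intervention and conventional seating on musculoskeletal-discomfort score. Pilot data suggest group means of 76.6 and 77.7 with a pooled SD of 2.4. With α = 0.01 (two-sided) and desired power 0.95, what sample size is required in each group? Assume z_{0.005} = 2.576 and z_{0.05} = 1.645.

n = 170 per group

Cohen's d = |M₁ − M₂| / SD_pooled = |76.6 − 77.7| / 2.4 = 1.1 / 2.4 = 0.458.
For two independent groups with equal n: n = 2·((z_{α/2} + z_β) / d)².
z_{α/2} + z_β = 2.576 + 1.645 = 4.221.
n = 2 × (4.221 / 0.458)² = 2 × 9.216² = 2 × 84.94 = 169.9.
Round up to the next whole participant.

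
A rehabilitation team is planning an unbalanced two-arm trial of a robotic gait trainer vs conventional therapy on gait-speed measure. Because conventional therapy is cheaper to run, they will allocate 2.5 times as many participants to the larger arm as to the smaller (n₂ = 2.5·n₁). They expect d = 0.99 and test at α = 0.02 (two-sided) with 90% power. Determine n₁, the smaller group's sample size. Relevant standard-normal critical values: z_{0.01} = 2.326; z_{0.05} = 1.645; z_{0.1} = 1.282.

With allocation ratio k = n₂/n₁ = 2.5, Var(x̄₁−x̄₂) = σ²(1/n₁ + 1/(k·n₁)) = σ²·(k+1)/(k·n₁).
So n₁ = (1 + 1/k)·((z_{α/2} + z_β)/d)² = 1.400 × (3.608/0.99)².
n₁ = 1.400 × 13.28 = 18.6.
Round up: n₁ = 19, giving n₂ = ⌈2.5 × 19⌉ = ⌈47.5⌉ = 48.

n₁ = 19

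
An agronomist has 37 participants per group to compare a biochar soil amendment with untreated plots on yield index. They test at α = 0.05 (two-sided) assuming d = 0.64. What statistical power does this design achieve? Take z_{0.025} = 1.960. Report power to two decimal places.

power ≈ 0.79

For two equal groups, power = Φ(d·√(n/2) − z_{α/2}).
d·√(n/2) = 0.64 × √(37/2) = 0.64 × 4.301 = 2.753.
z_β = 2.753 − 1.960 = 0.793.
Power = Φ(0.793) = 0.786.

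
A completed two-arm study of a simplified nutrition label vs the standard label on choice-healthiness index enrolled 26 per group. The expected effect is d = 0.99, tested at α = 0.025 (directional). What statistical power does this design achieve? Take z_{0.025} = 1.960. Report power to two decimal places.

For two equal groups, power = Φ(d·√(n/2) − z_{α}).
d·√(n/2) = 0.99 × √(26/2) = 0.99 × 3.606 = 3.569.
z_β = 3.569 − 1.960 = 1.609.
Power = Φ(1.609) = 0.946.

power ≈ 0.95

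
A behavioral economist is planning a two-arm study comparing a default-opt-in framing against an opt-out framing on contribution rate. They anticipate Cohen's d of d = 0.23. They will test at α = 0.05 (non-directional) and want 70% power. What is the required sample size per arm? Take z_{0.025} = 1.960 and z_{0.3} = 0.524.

For two independent groups with equal n: n = 2·((z_{α/2} + z_β) / d)².
z_{α/2} + z_β = 1.960 + 0.524 = 2.484.
n = 2 × (2.484 / 0.23)² = 2 × 10.800² = 2 × 116.64 = 233.3.
Round up to the next whole participant.

n = 234 per group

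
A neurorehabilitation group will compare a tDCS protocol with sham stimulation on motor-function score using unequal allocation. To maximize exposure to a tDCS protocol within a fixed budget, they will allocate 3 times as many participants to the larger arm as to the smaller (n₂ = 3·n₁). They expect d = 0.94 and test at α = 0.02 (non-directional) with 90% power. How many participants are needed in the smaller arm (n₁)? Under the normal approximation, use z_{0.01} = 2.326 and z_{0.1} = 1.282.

n₁ = 20

With allocation ratio k = n₂/n₁ = 3, Var(x̄₁−x̄₂) = σ²(1/n₁ + 1/(k·n₁)) = σ²·(k+1)/(k·n₁).
So n₁ = (1 + 1/k)·((z_{α/2} + z_β)/d)² = 1.333 × (3.608/0.94)².
n₁ = 1.333 × 14.73 = 19.6.
Round up: n₁ = 20, giving n₂ = 3 × 20 = 60.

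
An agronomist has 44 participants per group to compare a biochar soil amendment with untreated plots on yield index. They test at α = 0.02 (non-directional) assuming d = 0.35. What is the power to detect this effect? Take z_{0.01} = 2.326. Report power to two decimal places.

power ≈ 0.25

For two equal groups, power = Φ(d·√(n/2) − z_{α/2}).
d·√(n/2) = 0.35 × √(44/2) = 0.35 × 4.690 = 1.642.
z_β = 1.642 − 2.326 = -0.684.
Power = Φ(-0.684) = 0.247.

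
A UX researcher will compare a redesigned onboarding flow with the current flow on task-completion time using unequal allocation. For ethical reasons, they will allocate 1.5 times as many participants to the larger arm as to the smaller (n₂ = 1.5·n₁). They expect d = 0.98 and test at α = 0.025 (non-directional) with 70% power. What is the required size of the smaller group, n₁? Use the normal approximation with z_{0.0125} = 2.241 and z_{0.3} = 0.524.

n₁ = 14

With allocation ratio k = n₂/n₁ = 1.5, Var(x̄₁−x̄₂) = σ²(1/n₁ + 1/(k·n₁)) = σ²·(k+1)/(k·n₁).
So n₁ = (1 + 1/k)·((z_{α/2} + z_β)/d)² = 1.667 × (2.765/0.98)².
n₁ = 1.667 × 7.96 = 13.3.
Round up: n₁ = 14, giving n₂ = 1.5 × 14 = 21.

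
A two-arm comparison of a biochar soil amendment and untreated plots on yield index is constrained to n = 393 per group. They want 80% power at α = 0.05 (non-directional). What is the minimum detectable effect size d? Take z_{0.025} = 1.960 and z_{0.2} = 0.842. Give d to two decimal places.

For two independent groups of n = 393 each: d_min = (z_{α/2} + z_β)·√(2/n).
z-sum = 1.960 + 0.842 = 2.802.
d_min = 2.802 × √(2/393) = 2.802 × 0.0713 = 0.200.

d_min ≈ 0.20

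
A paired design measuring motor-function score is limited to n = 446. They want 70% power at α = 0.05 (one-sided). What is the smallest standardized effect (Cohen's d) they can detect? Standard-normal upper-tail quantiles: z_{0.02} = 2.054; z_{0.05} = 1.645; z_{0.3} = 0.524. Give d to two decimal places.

For a single sample (or paired design) of n = 446: d_min = (z_{α} + z_β)/√n.
z-sum = 1.645 + 0.524 = 2.169.
d_min = 2.169 / √446 = 2.169 / 21.119 = 0.103.

d_min ≈ 0.10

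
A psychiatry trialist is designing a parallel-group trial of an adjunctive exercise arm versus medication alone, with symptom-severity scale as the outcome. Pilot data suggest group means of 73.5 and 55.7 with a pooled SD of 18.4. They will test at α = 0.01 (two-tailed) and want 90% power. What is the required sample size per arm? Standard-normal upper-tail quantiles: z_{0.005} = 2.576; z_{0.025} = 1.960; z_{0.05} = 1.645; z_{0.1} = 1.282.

Cohen's d = |M₁ − M₂| / SD_pooled = |73.5 − 55.7| / 18.4 = 17.8 / 18.4 = 0.967.
For two independent groups with equal n: n = 2·((z_{α/2} + z_β) / d)².
z_{α/2} + z_β = 2.576 + 1.282 = 3.858.
n = 2 × (3.858 / 0.967)² = 2 × 3.990² = 2 × 15.92 = 31.8.
Round up to the next whole participant.

n = 32 per group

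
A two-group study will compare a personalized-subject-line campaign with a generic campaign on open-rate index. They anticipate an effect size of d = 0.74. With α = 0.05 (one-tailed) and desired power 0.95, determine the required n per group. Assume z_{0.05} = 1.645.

n = 40 per group

For two independent groups with equal n: n = 2·((z_{α} + z_β) / d)².
z_{α} + z_β = 1.645 + 1.645 = 3.290.
n = 2 × (3.290 / 0.74)² = 2 × 4.446² = 2 × 19.77 = 39.5.
Round up to the next whole participant.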